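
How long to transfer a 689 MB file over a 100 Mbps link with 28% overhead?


Effective throughput = 100 * (1 - 28/100) = 72 Mbps
File size in Mb = 689 * 8 = 5512 Mb
Time = 5512 / 72
Time = 76.5556 seconds


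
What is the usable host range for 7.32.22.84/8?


Network: 7.0.0.0
Broadcast: 7.255.255.255
First usable = network + 1
Last usable = broadcast - 1
Range: 7.0.0.1 to 7.255.255.254


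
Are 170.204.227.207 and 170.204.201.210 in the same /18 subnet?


Mask: 255.255.192.0
170.204.227.207 AND mask = 170.204.192.0
170.204.201.210 AND mask = 170.204.192.0
Yes, same subnet (170.204.192.0)


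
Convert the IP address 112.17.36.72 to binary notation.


112 = 01110000
17 = 00010001
36 = 00100100
72 = 01001000
Binary: 01110000.00010001.00100100.01001000


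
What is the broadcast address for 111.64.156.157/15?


Network: 111.64.0.0/15
Host bits = 17
Set all host bits to 1:
Broadcast: 111.65.255.255


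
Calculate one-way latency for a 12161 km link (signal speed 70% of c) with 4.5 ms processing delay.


Speed = 0.7 * 3e5 km/s = 210000 km/s
Propagation delay = 12161 / 210000 = 0.0579 s = 57.9095 ms
Processing delay = 4.5 ms
Total one-way latency = 62.4095 ms


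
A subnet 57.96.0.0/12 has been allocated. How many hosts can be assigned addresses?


Host bits = 32 - 12 = 20
Total addresses = 2^20 = 1048576
Usable = total - 2 (network and broadcast)
Usable hosts: 1048574


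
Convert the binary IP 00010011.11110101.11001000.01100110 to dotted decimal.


00010011 = 19
11110101 = 245
11001000 = 200
01100110 = 102
IP: 19.245.200.102


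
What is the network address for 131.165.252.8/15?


IP:   10000011.10100101.11111100.00001000
Mask: 11111111.11111110.00000000.00000000
AND operation:
Net:  10000011.10100100.00000000.00000000
Network: 131.164.0.0/15


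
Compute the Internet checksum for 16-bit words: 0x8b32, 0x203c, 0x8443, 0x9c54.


Sum all words (with carry folding):
+ 0x8b32 = 0x8b32
+ 0x203c = 0xab6e
+ 0x8443 = 0x2fb2
+ 0x9c54 = 0xcc06
One's complement: ~0xcc06
Checksum = 0x33f9


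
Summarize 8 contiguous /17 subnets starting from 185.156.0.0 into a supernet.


Original prefix: /17
Number of subnets: 8 = 2^3
New prefix = 17 - 3 = 14
Supernet: 185.156.0.0/14


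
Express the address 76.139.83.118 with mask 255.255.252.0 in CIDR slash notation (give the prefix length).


Binary: 11111111.11111111.11111100.00000000
Count leading 1s
Prefix: /22


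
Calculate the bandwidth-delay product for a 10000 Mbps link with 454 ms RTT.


BDP = bandwidth * RTT
= 10000 Mbps * 454 ms
= 10000 * 1e6 * 454 / 1000 bits
= 4540000000 bits
= 567500000 bytes
= 554199.2188 KB
BDP = 4540000000 bits (567500000 bytes)


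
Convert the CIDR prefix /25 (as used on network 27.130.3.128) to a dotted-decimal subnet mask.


/25 means 25 network bits, 7 host bits
Binary: 11111111111111111111111110000000
Mask: 255.255.255.128


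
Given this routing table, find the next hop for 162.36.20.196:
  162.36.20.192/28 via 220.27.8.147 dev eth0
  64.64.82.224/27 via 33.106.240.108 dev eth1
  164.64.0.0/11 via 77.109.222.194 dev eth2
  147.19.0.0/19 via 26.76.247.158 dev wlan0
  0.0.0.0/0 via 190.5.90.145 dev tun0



Longest prefix match for 162.36.20.196:
  /28 162.36.20.192: MATCH
  /27 64.64.82.224: no
  /11 164.64.0.0: no
  /19 147.19.0.0: no
  /0 0.0.0.0: MATCH
Selected: next-hop 220.27.8.147 via eth0 (matched /28)


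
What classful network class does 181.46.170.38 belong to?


First octet: 181
Binary: 10110101
10xxxxxx -> Class B (128-191)
Class B, default mask 255.255.0.0 (/16)


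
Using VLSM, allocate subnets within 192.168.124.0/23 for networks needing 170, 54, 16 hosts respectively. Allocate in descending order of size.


170 hosts -> /24 (254 usable): 192.168.124.0/24
54 hosts -> /26 (62 usable): 192.168.125.0/26
16 hosts -> /27 (30 usable): 192.168.125.64/27
Allocation: 192.168.124.0/24 (170 hosts, 254 usable); 192.168.125.0/26 (54 hosts, 62 usable); 192.168.125.64/27 (16 hosts, 30 usable)


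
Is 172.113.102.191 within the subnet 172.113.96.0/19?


Subnet network: 172.113.96.0
Test IP AND mask: 172.113.96.0
Yes, 172.113.102.191 is in 172.113.96.0/19


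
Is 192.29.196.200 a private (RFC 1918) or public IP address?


RFC 1918 private ranges:
  10.0.0.0/8 (10.0.0.0 - 10.255.255.255)
  172.16.0.0/12 (172.16.0.0 - 172.31.255.255)
  192.168.0.0/16 (192.168.0.0 - 192.168.255.255)
Public (not in any RFC 1918 range)


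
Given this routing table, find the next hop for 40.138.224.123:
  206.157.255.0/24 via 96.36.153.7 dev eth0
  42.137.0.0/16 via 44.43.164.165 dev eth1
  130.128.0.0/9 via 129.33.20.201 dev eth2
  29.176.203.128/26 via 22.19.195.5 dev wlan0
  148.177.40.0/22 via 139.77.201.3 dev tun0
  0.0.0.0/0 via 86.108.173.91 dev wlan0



Longest prefix match for 40.138.224.123:
  /24 206.157.255.0: no
  /16 42.137.0.0: no
  /9 130.128.0.0: no
  /26 29.176.203.128: no
  /22 148.177.40.0: no
  /0 0.0.0.0: MATCH
Selected: next-hop 86.108.173.91 via wlan0 (matched /0)


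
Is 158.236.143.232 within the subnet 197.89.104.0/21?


Subnet network: 197.89.104.0
Test IP AND mask: 158.236.136.0
No, 158.236.143.232 is not in 197.89.104.0/21


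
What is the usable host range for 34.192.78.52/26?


Network: 34.192.78.0
Broadcast: 34.192.78.63
First usable = network + 1
Last usable = broadcast - 1
Range: 34.192.78.1 to 34.192.78.62


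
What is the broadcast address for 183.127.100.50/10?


Network: 183.64.0.0/10
Host bits = 22
Set all host bits to 1:
Broadcast: 183.127.255.255


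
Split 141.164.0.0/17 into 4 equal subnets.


New prefix = 17 + 2 = 19
Each subnet has 8192 addresses
  141.164.0.0/19
  141.164.32.0/19
  141.164.64.0/19
  141.164.96.0/19
Subnets: 141.164.0.0/19, 141.164.32.0/19, 141.164.64.0/19, 141.164.96.0/19


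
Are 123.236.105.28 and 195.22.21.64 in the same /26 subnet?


Mask: 255.255.255.192
123.236.105.28 AND mask = 123.236.105.0
195.22.21.64 AND mask = 195.22.21.64
No, different subnets (123.236.105.0 vs 195.22.21.64)


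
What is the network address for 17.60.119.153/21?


IP:   00010001.00111100.01110111.10011001
Mask: 11111111.11111111.11111000.00000000
AND operation:
Net:  00010001.00111100.01110000.00000000
Network: 17.60.112.0/21


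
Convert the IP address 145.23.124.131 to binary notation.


145 = 10010001
23 = 00010111
124 = 01111100
131 = 10000011
Binary: 10010001.00010111.01111100.10000011


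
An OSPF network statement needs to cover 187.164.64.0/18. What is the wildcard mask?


Subnet mask: 255.255.192.0
Wildcard = 255.255.255.255 - subnet mask
255 - 255 = 0
255 - 255 = 0
255 - 192 = 63
255 - 0 = 255
Wildcard: 0.0.63.255


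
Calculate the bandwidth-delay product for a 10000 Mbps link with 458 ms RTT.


BDP = bandwidth * RTT
= 10000 Mbps * 458 ms
= 10000 * 1e6 * 458 / 1000 bits
= 4580000000 bits
= 572500000 bytes
= 559082.0312 KB
BDP = 4580000000 bits (572500000 bytes)


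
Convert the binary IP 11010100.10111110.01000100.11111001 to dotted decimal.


11010100 = 212
10111110 = 190
01000100 = 68
11111001 = 249
IP: 212.190.68.249


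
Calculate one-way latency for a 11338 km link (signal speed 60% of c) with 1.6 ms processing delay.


Speed = 0.6 * 3e5 km/s = 180000 km/s
Propagation delay = 11338 / 180000 = 0.063 s = 62.9889 ms
Processing delay = 1.6 ms
Total one-way latency = 64.5889 ms


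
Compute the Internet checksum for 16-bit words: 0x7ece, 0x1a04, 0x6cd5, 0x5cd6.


Sum all words (with carry folding):
+ 0x7ece = 0x7ece
+ 0x1a04 = 0x98d2
+ 0x6cd5 = 0x05a8
+ 0x5cd6 = 0x627e
One's complement: ~0x627e
Checksum = 0x9d81


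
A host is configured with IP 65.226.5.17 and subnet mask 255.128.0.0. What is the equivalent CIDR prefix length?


Binary: 11111111.10000000.00000000.00000000
Count leading 1s
Prefix: /9


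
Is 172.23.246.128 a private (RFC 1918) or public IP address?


RFC 1918 private ranges:
  10.0.0.0/8 (10.0.0.0 - 10.255.255.255)
  172.16.0.0/12 (172.16.0.0 - 172.31.255.255)
  192.168.0.0/16 (192.168.0.0 - 192.168.255.255)
Private (in 172.16.0.0/12)


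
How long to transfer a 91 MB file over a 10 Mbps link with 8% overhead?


Effective throughput = 10 * (1 - 8/100) = 9.2 Mbps
File size in Mb = 91 * 8 = 728 Mb
Time = 728 / 9.2
Time = 79.1304 seconds


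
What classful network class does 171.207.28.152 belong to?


First octet: 171
Binary: 10101011
10xxxxxx -> Class B (128-191)
Class B, default mask 255.255.0.0 (/16)


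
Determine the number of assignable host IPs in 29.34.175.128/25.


Host bits = 32 - 25 = 7
Total addresses = 2^7 = 128
Usable = total - 2 (network and broadcast)
Usable hosts: 126


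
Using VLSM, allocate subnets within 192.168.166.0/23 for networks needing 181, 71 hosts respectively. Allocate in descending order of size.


181 hosts -> /24 (254 usable): 192.168.166.0/24
71 hosts -> /25 (126 usable): 192.168.167.0/25
Allocation: 192.168.166.0/24 (181 hosts, 254 usable); 192.168.167.0/25 (71 hosts, 126 usable)


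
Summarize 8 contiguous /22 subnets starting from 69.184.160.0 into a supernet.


Original prefix: /22
Number of subnets: 8 = 2^3
New prefix = 22 - 3 = 19
Supernet: 69.184.160.0/19


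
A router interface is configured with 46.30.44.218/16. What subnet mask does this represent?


/16 means 16 network bits, 16 host bits
Binary: 11111111111111110000000000000000
Mask: 255.255.0.0


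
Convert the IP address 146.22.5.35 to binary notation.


146 = 10010010
22 = 00010110
5 = 00000101
35 = 00100011
Binary: 10010010.00010110.00000101.00100011


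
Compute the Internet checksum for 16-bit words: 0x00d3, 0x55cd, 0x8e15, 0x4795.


Sum all words (with carry folding):
+ 0x00d3 = 0x00d3
+ 0x55cd = 0x56a0
+ 0x8e15 = 0xe4b5
+ 0x4795 = 0x2c4b
One's complement: ~0x2c4b
Checksum = 0xd3b4


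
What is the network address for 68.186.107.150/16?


IP:   01000100.10111010.01101011.10010110
Mask: 11111111.11111111.00000000.00000000
AND operation:
Net:  01000100.10111010.00000000.00000000
Network: 68.186.0.0/16


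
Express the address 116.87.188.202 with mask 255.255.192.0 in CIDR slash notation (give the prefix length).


Binary: 11111111.11111111.11000000.00000000
Count leading 1s
Prefix: /18


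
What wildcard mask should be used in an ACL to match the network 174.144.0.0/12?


Subnet mask: 255.240.0.0
Wildcard = 255.255.255.255 - subnet mask
255 - 255 = 0
255 - 240 = 15
255 - 0 = 255
255 - 0 = 255
Wildcard: 0.15.255.255


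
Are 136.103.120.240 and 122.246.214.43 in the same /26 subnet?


Mask: 255.255.255.192
136.103.120.240 AND mask = 136.103.120.192
122.246.214.43 AND mask = 122.246.214.0
No, different subnets (136.103.120.192 vs 122.246.214.0)


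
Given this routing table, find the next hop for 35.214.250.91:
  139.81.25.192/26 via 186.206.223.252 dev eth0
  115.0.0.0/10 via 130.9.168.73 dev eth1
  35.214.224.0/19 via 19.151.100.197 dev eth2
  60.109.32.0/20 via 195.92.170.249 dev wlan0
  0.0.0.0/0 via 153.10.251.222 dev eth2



Longest prefix match for 35.214.250.91:
  /26 139.81.25.192: no
  /10 115.0.0.0: no
  /19 35.214.224.0: MATCH
  /20 60.109.32.0: no
  /0 0.0.0.0: MATCH
Selected: next-hop 19.151.100.197 via eth2 (matched /19)


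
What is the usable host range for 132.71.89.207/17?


Network: 132.71.0.0
Broadcast: 132.71.127.255
First usable = network + 1
Last usable = broadcast - 1
Range: 132.71.0.1 to 132.71.127.254


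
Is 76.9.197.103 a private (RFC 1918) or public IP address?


RFC 1918 private ranges:
  10.0.0.0/8 (10.0.0.0 - 10.255.255.255)
  172.16.0.0/12 (172.16.0.0 - 172.31.255.255)
  192.168.0.0/16 (192.168.0.0 - 192.168.255.255)
Public (not in any RFC 1918 range)


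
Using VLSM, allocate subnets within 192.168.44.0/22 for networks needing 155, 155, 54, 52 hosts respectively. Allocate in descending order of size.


155 hosts -> /24 (254 usable): 192.168.44.0/24
155 hosts -> /24 (254 usable): 192.168.45.0/24
54 hosts -> /26 (62 usable): 192.168.46.0/26
52 hosts -> /26 (62 usable): 192.168.46.64/26
Allocation: 192.168.44.0/24 (155 hosts, 254 usable); 192.168.45.0/24 (155 hosts, 254 usable); 192.168.46.0/26 (54 hosts, 62 usable); 192.168.46.64/26 (52 hosts, 62 usable)


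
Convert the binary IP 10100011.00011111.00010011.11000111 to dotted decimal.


10100011 = 163
00011111 = 31
00010011 = 19
11000111 = 199
IP: 163.31.19.199


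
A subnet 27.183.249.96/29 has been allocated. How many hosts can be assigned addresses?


Host bits = 32 - 29 = 3
Total addresses = 2^3 = 8
Usable = total - 2 (network and broadcast)
Usable hosts: 6


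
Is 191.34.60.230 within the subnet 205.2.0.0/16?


Subnet network: 205.2.0.0
Test IP AND mask: 191.34.0.0
No, 191.34.60.230 is not in 205.2.0.0/16


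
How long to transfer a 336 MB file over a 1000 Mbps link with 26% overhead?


Effective throughput = 1000 * (1 - 26/100) = 740 Mbps
File size in Mb = 336 * 8 = 2688 Mb
Time = 2688 / 740
Time = 3.6324 seconds


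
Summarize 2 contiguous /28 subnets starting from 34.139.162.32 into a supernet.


Original prefix: /28
Number of subnets: 2 = 2^1
New prefix = 28 - 1 = 27
Supernet: 34.139.162.32/27


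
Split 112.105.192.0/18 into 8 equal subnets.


New prefix = 18 + 3 = 21
Each subnet has 2048 addresses
  112.105.192.0/21
  112.105.200.0/21
  112.105.208.0/21
  112.105.216.0/21
  112.105.224.0/21
  112.105.232.0/21
  112.105.240.0/21
  112.105.248.0/21
Subnets: 112.105.192.0/21, 112.105.200.0/21, 112.105.208.0/21, 112.105.216.0/21, 112.105.224.0/21, 112.105.232.0/21, 112.105.240.0/21, 112.105.248.0/21


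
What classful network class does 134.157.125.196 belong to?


First octet: 134
Binary: 10000110
10xxxxxx -> Class B (128-191)
Class B, default mask 255.255.0.0 (/16)


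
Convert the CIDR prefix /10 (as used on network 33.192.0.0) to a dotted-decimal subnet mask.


/10 means 10 network bits, 22 host bits
Binary: 11111111110000000000000000000000
Mask: 255.192.0.0


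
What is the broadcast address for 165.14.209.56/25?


Network: 165.14.209.0/25
Host bits = 7
Set all host bits to 1:
Broadcast: 165.14.209.127


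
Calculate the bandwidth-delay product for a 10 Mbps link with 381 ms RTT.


BDP = bandwidth * RTT
= 10 Mbps * 381 ms
= 10 * 1e6 * 381 / 1000 bits
= 3810000 bits
= 476250 bytes
= 465.0879 KB
BDP = 3810000 bits (476250 bytes)


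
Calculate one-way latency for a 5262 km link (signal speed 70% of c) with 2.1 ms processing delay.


Speed = 0.7 * 3e5 km/s = 210000 km/s
Propagation delay = 5262 / 210000 = 0.0251 s = 25.0571 ms
Processing delay = 2.1 ms
Total one-way latency = 27.1571 ms


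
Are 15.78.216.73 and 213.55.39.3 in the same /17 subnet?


Mask: 255.255.128.0
15.78.216.73 AND mask = 15.78.128.0
213.55.39.3 AND mask = 213.55.0.0
No, different subnets (15.78.128.0 vs 213.55.0.0)


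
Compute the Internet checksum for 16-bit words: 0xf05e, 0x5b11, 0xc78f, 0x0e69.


Sum all words (with carry folding):
+ 0xf05e = 0xf05e
+ 0x5b11 = 0x4b70
+ 0xc78f = 0x1300
+ 0x0e69 = 0x2169
One's complement: ~0x2169
Checksum = 0xde96


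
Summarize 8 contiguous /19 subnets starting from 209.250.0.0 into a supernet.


Original prefix: /19
Number of subnets: 8 = 2^3
New prefix = 19 - 3 = 16
Supernet: 209.250.0.0/16


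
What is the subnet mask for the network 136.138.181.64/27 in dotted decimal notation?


/27 means 27 network bits, 5 host bits
Binary: 11111111111111111111111111100000
Mask: 255.255.255.224


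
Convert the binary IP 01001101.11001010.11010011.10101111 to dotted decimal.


01001101 = 77
11001010 = 202
11010011 = 211
10101111 = 175
IP: 77.202.211.175


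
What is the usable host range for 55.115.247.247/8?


Network: 55.0.0.0
Broadcast: 55.255.255.255
First usable = network + 1
Last usable = broadcast - 1
Range: 55.0.0.1 to 55.255.255.254


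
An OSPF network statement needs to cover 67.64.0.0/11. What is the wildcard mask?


Subnet mask: 255.224.0.0
Wildcard = 255.255.255.255 - subnet mask
255 - 255 = 0
255 - 224 = 31
255 - 0 = 255
255 - 0 = 255
Wildcard: 0.31.255.255


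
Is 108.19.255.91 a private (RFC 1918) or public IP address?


RFC 1918 private ranges:
  10.0.0.0/8 (10.0.0.0 - 10.255.255.255)
  172.16.0.0/12 (172.16.0.0 - 172.31.255.255)
  192.168.0.0/16 (192.168.0.0 - 192.168.255.255)
Public (not in any RFC 1918 range)


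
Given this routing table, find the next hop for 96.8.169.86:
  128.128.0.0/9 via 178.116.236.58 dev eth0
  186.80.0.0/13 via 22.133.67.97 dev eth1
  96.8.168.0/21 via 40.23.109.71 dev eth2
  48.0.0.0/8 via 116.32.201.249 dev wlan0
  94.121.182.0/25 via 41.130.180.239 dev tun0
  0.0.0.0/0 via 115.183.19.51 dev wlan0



Longest prefix match for 96.8.169.86:
  /9 128.128.0.0: no
  /13 186.80.0.0: no
  /21 96.8.168.0: MATCH
  /8 48.0.0.0: no
  /25 94.121.182.0: no
  /0 0.0.0.0: MATCH
Selected: next-hop 40.23.109.71 via eth2 (matched /21)


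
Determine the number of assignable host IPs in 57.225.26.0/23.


Host bits = 32 - 23 = 9
Total addresses = 2^9 = 512
Usable = total - 2 (network and broadcast)
Usable hosts: 510


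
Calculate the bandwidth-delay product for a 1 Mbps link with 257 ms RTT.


BDP = bandwidth * RTT
= 1 Mbps * 257 ms
= 1 * 1e6 * 257 / 1000 bits
= 257000 bits
= 32125 bytes
= 31.3721 KB
BDP = 257000 bits (32125 bytes)


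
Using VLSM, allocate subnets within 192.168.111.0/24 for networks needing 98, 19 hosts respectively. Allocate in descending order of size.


98 hosts -> /25 (126 usable): 192.168.111.0/25
19 hosts -> /27 (30 usable): 192.168.111.128/27
Allocation: 192.168.111.0/25 (98 hosts, 126 usable); 192.168.111.128/27 (19 hosts, 30 usable)


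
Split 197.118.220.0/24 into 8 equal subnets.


New prefix = 24 + 3 = 27
Each subnet has 32 addresses
  197.118.220.0/27
  197.118.220.32/27
  197.118.220.64/27
  197.118.220.96/27
  197.118.220.128/27
  197.118.220.160/27
  197.118.220.192/27
  197.118.220.224/27
Subnets: 197.118.220.0/27, 197.118.220.32/27, 197.118.220.64/27, 197.118.220.96/27, 197.118.220.128/27, 197.118.220.160/27, 197.118.220.192/27, 197.118.220.224/27


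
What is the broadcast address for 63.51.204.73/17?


Network: 63.51.128.0/17
Host bits = 15
Set all host bits to 1:
Broadcast: 63.51.255.255


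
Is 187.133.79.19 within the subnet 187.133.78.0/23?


Subnet network: 187.133.78.0
Test IP AND mask: 187.133.78.0
Yes, 187.133.79.19 is in 187.133.78.0/23


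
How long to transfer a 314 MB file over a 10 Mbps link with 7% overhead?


Effective throughput = 10 * (1 - 7/100) = 9.3 Mbps
File size in Mb = 314 * 8 = 2512 Mb
Time = 2512 / 9.3
Time = 270.1075 seconds


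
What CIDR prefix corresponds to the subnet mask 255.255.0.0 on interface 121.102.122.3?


Binary: 11111111.11111111.00000000.00000000
Count leading 1s
Prefix: /16


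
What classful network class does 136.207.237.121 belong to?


First octet: 136
Binary: 10001000
10xxxxxx -> Class B (128-191)
Class B, default mask 255.255.0.0 (/16)


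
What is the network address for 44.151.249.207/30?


IP:   00101100.10010111.11111001.11001111
Mask: 11111111.11111111.11111111.11111100
AND operation:
Net:  00101100.10010111.11111001.11001100
Network: 44.151.249.204/30


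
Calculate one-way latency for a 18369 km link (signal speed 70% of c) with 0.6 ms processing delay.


Speed = 0.7 * 3e5 km/s = 210000 km/s
Propagation delay = 18369 / 210000 = 0.0875 s = 87.4714 ms
Processing delay = 0.6 ms
Total one-way latency = 88.0714 ms


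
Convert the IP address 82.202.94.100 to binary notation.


82 = 01010010
202 = 11001010
94 = 01011110
100 = 01100100
Binary: 01010010.11001010.01011110.01100100


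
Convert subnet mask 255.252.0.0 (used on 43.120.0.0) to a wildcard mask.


Subnet mask: 255.252.0.0
Wildcard = 255.255.255.255 - subnet mask
255 - 255 = 0
255 - 252 = 3
255 - 0 = 255
255 - 0 = 255
Wildcard: 0.3.255.255


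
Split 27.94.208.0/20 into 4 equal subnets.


New prefix = 20 + 2 = 22
Each subnet has 1024 addresses
  27.94.208.0/22
  27.94.212.0/22
  27.94.216.0/22
  27.94.220.0/22
Subnets: 27.94.208.0/22, 27.94.212.0/22, 27.94.216.0/22, 27.94.220.0/22


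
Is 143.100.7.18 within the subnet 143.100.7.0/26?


Subnet network: 143.100.7.0
Test IP AND mask: 143.100.7.0
Yes, 143.100.7.18 is in 143.100.7.0/26


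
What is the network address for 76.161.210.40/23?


IP:   01001100.10100001.11010010.00101000
Mask: 11111111.11111111.11111110.00000000
AND operation:
Net:  01001100.10100001.11010010.00000000
Network: 76.161.210.0/23


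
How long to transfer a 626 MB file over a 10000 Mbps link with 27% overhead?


Effective throughput = 10000 * (1 - 27/100) = 7300 Mbps
File size in Mb = 626 * 8 = 5008 Mb
Time = 5008 / 7300
Time = 0.686 seconds


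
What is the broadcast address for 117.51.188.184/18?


Network: 117.51.128.0/18
Host bits = 14
Set all host bits to 1:
Broadcast: 117.51.191.255


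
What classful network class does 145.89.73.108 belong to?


First octet: 145
Binary: 10010001
10xxxxxx -> Class B (128-191)
Class B, default mask 255.255.0.0 (/16)


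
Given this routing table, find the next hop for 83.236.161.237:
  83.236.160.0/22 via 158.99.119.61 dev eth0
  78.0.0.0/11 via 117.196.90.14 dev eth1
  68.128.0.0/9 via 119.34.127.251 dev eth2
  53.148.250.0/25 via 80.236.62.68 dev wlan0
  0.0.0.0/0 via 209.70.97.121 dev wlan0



Longest prefix match for 83.236.161.237:
  /22 83.236.160.0: MATCH
  /11 78.0.0.0: no
  /9 68.128.0.0: no
  /25 53.148.250.0: no
  /0 0.0.0.0: MATCH
Selected: next-hop 158.99.119.61 via eth0 (matched /22)


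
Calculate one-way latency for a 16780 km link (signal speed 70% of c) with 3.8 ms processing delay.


Speed = 0.7 * 3e5 km/s = 210000 km/s
Propagation delay = 16780 / 210000 = 0.0799 s = 79.9048 ms
Processing delay = 3.8 ms
Total one-way latency = 83.7048 ms


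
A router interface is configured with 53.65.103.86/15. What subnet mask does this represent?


/15 means 15 network bits, 17 host bits
Binary: 11111111111111100000000000000000
Mask: 255.254.0.0


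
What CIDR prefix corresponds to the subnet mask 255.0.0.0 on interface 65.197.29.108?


Binary: 11111111.00000000.00000000.00000000
Count leading 1s
Prefix: /8


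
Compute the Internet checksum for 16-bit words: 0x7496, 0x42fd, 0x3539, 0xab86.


Sum all words (with carry folding):
+ 0x7496 = 0x7496
+ 0x42fd = 0xb793
+ 0x3539 = 0xeccc
+ 0xab86 = 0x9853
One's complement: ~0x9853
Checksum = 0x67ac


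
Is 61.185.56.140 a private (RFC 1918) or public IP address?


RFC 1918 private ranges:
  10.0.0.0/8 (10.0.0.0 - 10.255.255.255)
  172.16.0.0/12 (172.16.0.0 - 172.31.255.255)
  192.168.0.0/16 (192.168.0.0 - 192.168.255.255)
Public (not in any RFC 1918 range)


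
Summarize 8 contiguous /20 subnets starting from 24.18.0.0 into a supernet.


Original prefix: /20
Number of subnets: 8 = 2^3
New prefix = 20 - 3 = 17
Supernet: 24.18.0.0/17


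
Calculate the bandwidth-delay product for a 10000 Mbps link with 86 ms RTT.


BDP = bandwidth * RTT
= 10000 Mbps * 86 ms
= 10000 * 1e6 * 86 / 1000 bits
= 860000000 bits
= 107500000 bytes
= 104980.4688 KB
BDP = 860000000 bits (107500000 bytes)


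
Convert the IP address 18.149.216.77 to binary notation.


18 = 00010010
149 = 10010101
216 = 11011000
77 = 01001101
Binary: 00010010.10010101.11011000.01001101


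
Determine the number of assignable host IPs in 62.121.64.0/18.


Host bits = 32 - 18 = 14
Total addresses = 2^14 = 16384
Usable = total - 2 (network and broadcast)
Usable hosts: 16382


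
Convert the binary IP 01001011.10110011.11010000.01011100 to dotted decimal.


01001011 = 75
10110011 = 179
11010000 = 208
01011100 = 92
IP: 75.179.208.92


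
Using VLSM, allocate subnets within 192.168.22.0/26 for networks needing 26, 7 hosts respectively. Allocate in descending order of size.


26 hosts -> /27 (30 usable): 192.168.22.0/27
7 hosts -> /28 (14 usable): 192.168.22.32/28
Allocation: 192.168.22.0/27 (26 hosts, 30 usable); 192.168.22.32/28 (7 hosts, 14 usable)


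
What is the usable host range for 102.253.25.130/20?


Network: 102.253.16.0
Broadcast: 102.253.31.255
First usable = network + 1
Last usable = broadcast - 1
Range: 102.253.16.1 to 102.253.31.254


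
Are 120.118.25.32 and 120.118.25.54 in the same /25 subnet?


Mask: 255.255.255.128
120.118.25.32 AND mask = 120.118.25.0
120.118.25.54 AND mask = 120.118.25.0
Yes, same subnet (120.118.25.0)


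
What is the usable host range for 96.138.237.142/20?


Network: 96.138.224.0
Broadcast: 96.138.239.255
First usable = network + 1
Last usable = broadcast - 1
Range: 96.138.224.1 to 96.138.239.254


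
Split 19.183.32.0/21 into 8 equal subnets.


New prefix = 21 + 3 = 24
Each subnet has 256 addresses
  19.183.32.0/24
  19.183.33.0/24
  19.183.34.0/24
  19.183.35.0/24
  19.183.36.0/24
  19.183.37.0/24
  19.183.38.0/24
  19.183.39.0/24
Subnets: 19.183.32.0/24, 19.183.33.0/24, 19.183.34.0/24, 19.183.35.0/24, 19.183.36.0/24, 19.183.37.0/24, 19.183.38.0/24, 19.183.39.0/24


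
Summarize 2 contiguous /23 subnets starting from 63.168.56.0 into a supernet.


Original prefix: /23
Number of subnets: 2 = 2^1
New prefix = 23 - 1 = 22
Supernet: 63.168.56.0/22


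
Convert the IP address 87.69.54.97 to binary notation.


87 = 01010111
69 = 01000101
54 = 00110110
97 = 01100001
Binary: 01010111.01000101.00110110.01100001


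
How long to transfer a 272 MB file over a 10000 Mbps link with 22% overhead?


Effective throughput = 10000 * (1 - 22/100) = 7800 Mbps
File size in Mb = 272 * 8 = 2176 Mb
Time = 2176 / 7800
Time = 0.279 seconds


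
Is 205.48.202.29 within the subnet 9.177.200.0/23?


Subnet network: 9.177.200.0
Test IP AND mask: 205.48.202.0
No, 205.48.202.29 is not in 9.177.200.0/23


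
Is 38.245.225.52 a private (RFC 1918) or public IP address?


RFC 1918 private ranges:
  10.0.0.0/8 (10.0.0.0 - 10.255.255.255)
  172.16.0.0/12 (172.16.0.0 - 172.31.255.255)
  192.168.0.0/16 (192.168.0.0 - 192.168.255.255)
Public (not in any RFC 1918 range)


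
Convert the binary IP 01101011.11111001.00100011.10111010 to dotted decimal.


01101011 = 107
11111001 = 249
00100011 = 35
10111010 = 186
IP: 107.249.35.186


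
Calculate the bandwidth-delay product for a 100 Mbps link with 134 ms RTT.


BDP = bandwidth * RTT
= 100 Mbps * 134 ms
= 100 * 1e6 * 134 / 1000 bits
= 13400000 bits
= 1675000 bytes
= 1635.7422 KB
BDP = 13400000 bits (1675000 bytes)


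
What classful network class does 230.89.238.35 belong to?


First octet: 230
Binary: 11100110
1110xxxx -> Class D (224-239)
Class D (multicast), default mask N/A


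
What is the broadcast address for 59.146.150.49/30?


Network: 59.146.150.48/30
Host bits = 2
Set all host bits to 1:
Broadcast: 59.146.150.51


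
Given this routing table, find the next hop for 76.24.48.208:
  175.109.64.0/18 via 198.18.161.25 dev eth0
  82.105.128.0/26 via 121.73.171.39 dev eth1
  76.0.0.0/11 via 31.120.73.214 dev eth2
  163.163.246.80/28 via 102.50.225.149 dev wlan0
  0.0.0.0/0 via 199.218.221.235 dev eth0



Longest prefix match for 76.24.48.208:
  /18 175.109.64.0: no
  /26 82.105.128.0: no
  /11 76.0.0.0: MATCH
  /28 163.163.246.80: no
  /0 0.0.0.0: MATCH
Selected: next-hop 31.120.73.214 via eth2 (matched /11)


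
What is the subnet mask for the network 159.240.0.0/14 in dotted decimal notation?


/14 means 14 network bits, 18 host bits
Binary: 11111111111111000000000000000000
Mask: 255.252.0.0


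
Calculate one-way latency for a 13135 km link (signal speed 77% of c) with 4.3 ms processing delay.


Speed = 0.77 * 3e5 km/s = 231000 km/s
Propagation delay = 13135 / 231000 = 0.0569 s = 56.8615 ms
Processing delay = 4.3 ms
Total one-way latency = 61.1615 ms


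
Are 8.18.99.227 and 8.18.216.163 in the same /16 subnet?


Mask: 255.255.0.0
8.18.99.227 AND mask = 8.18.0.0
8.18.216.163 AND mask = 8.18.0.0
Yes, same subnet (8.18.0.0)


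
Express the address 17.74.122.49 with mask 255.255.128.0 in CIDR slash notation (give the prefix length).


Binary: 11111111.11111111.10000000.00000000
Count leading 1s
Prefix: /17


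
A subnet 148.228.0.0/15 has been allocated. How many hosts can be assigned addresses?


Host bits = 32 - 15 = 17
Total addresses = 2^17 = 131072
Usable = total - 2 (network and broadcast)
Usable hosts: 131070


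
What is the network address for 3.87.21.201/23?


IP:   00000011.01010111.00010101.11001001
Mask: 11111111.11111111.11111110.00000000
AND operation:
Net:  00000011.01010111.00010100.00000000
Network: 3.87.20.0/23


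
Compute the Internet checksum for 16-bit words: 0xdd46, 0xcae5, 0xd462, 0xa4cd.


Sum all words (with carry folding):
+ 0xdd46 = 0xdd46
+ 0xcae5 = 0xa82c
+ 0xd462 = 0x7c8f
+ 0xa4cd = 0x215d
One's complement: ~0x215d
Checksum = 0xdea2


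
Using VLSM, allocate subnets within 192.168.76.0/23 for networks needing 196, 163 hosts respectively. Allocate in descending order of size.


196 hosts -> /24 (254 usable): 192.168.76.0/24
163 hosts -> /24 (254 usable): 192.168.77.0/24
Allocation: 192.168.76.0/24 (196 hosts, 254 usable); 192.168.77.0/24 (163 hosts, 254 usable)


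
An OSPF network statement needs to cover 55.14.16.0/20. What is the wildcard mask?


Subnet mask: 255.255.240.0
Wildcard = 255.255.255.255 - subnet mask
255 - 255 = 0
255 - 255 = 0
255 - 240 = 15
255 - 0 = 255
Wildcard: 0.0.15.255


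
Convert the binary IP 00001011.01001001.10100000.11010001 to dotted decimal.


00001011 = 11
01001001 = 73
10100000 = 160
11010001 = 209
IP: 11.73.160.209


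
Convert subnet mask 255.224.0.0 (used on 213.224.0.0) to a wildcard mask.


Subnet mask: 255.224.0.0
Wildcard = 255.255.255.255 - subnet mask
255 - 255 = 0
255 - 224 = 31
255 - 0 = 255
255 - 0 = 255
Wildcard: 0.31.255.255


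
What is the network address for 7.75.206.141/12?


IP:   00000111.01001011.11001110.10001101
Mask: 11111111.11110000.00000000.00000000
AND operation:
Net:  00000111.01000000.00000000.00000000
Network: 7.64.0.0/12


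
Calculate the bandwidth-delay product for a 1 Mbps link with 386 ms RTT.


BDP = bandwidth * RTT
= 1 Mbps * 386 ms
= 1 * 1e6 * 386 / 1000 bits
= 386000 bits
= 48250 bytes
= 47.1191 KB
BDP = 386000 bits (48250 bytes)


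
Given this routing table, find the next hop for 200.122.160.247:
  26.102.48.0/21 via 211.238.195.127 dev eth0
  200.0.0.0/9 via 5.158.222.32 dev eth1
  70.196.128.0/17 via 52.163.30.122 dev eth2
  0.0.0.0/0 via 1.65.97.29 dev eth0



Longest prefix match for 200.122.160.247:
  /21 26.102.48.0: no
  /9 200.0.0.0: MATCH
  /17 70.196.128.0: no
  /0 0.0.0.0: MATCH
Selected: next-hop 5.158.222.32 via eth1 (matched /9)


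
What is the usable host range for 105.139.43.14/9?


Network: 105.128.0.0
Broadcast: 105.255.255.255
First usable = network + 1
Last usable = broadcast - 1
Range: 105.128.0.1 to 105.255.255.254


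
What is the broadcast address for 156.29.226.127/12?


Network: 156.16.0.0/12
Host bits = 20
Set all host bits to 1:
Broadcast: 156.31.255.255


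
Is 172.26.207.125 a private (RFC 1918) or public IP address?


RFC 1918 private ranges:
  10.0.0.0/8 (10.0.0.0 - 10.255.255.255)
  172.16.0.0/12 (172.16.0.0 - 172.31.255.255)
  192.168.0.0/16 (192.168.0.0 - 192.168.255.255)
Private (in 172.16.0.0/12)


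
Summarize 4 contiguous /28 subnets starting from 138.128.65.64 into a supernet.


Original prefix: /28
Number of subnets: 4 = 2^2
New prefix = 28 - 2 = 26
Supernet: 138.128.65.64/26


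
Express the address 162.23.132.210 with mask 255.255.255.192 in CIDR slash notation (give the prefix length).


Binary: 11111111.11111111.11111111.11000000
Count leading 1s
Prefix: /26


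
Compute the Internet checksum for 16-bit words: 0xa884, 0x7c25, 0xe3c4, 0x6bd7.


Sum all words (with carry folding):
+ 0xa884 = 0xa884
+ 0x7c25 = 0x24aa
+ 0xe3c4 = 0x086f
+ 0x6bd7 = 0x7446
One's complement: ~0x7446
Checksum = 0x8bb9


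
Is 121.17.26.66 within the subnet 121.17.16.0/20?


Subnet network: 121.17.16.0
Test IP AND mask: 121.17.16.0
Yes, 121.17.26.66 is in 121.17.16.0/20


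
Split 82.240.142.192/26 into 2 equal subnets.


New prefix = 26 + 1 = 27
Each subnet has 32 addresses
  82.240.142.192/27
  82.240.142.224/27
Subnets: 82.240.142.192/27, 82.240.142.224/27


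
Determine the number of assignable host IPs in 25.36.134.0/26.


Host bits = 32 - 26 = 6
Total addresses = 2^6 = 64
Usable = total - 2 (network and broadcast)
Usable hosts: 62


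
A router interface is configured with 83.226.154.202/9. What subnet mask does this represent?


/9 means 9 network bits, 23 host bits
Binary: 11111111100000000000000000000000
Mask: 255.128.0.0


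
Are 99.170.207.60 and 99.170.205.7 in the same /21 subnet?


Mask: 255.255.248.0
99.170.207.60 AND mask = 99.170.200.0
99.170.205.7 AND mask = 99.170.200.0
Yes, same subnet (99.170.200.0)


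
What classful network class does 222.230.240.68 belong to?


First octet: 222
Binary: 11011110
110xxxxx -> Class C (192-223)
Class C, default mask 255.255.255.0 (/24)


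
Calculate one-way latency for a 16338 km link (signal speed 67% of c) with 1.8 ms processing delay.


Speed = 0.67 * 3e5 km/s = 201000 km/s
Propagation delay = 16338 / 201000 = 0.0813 s = 81.2836 ms
Processing delay = 1.8 ms
Total one-way latency = 83.0836 ms


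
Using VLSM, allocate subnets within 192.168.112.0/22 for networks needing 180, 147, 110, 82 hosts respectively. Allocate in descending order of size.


180 hosts -> /24 (254 usable): 192.168.112.0/24
147 hosts -> /24 (254 usable): 192.168.113.0/24
110 hosts -> /25 (126 usable): 192.168.114.0/25
82 hosts -> /25 (126 usable): 192.168.114.128/25
Allocation: 192.168.112.0/24 (180 hosts, 254 usable); 192.168.113.0/24 (147 hosts, 254 usable); 192.168.114.0/25 (110 hosts, 126 usable); 192.168.114.128/25 (82 hosts, 126 usable)


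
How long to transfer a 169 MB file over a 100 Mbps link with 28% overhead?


Effective throughput = 100 * (1 - 28/100) = 72 Mbps
File size in Mb = 169 * 8 = 1352 Mb
Time = 1352 / 72
Time = 18.7778 seconds


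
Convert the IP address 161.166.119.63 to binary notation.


161 = 10100001
166 = 10100110
119 = 01110111
63 = 00111111
Binary: 10100001.10100110.01110111.00111111


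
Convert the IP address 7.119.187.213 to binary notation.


7 = 00000111
119 = 01110111
187 = 10111011
213 = 11010101
Binary: 00000111.01110111.10111011.11010101


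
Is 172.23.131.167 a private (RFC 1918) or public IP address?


RFC 1918 private ranges:
  10.0.0.0/8 (10.0.0.0 - 10.255.255.255)
  172.16.0.0/12 (172.16.0.0 - 172.31.255.255)
  192.168.0.0/16 (192.168.0.0 - 192.168.255.255)
Private (in 172.16.0.0/12)


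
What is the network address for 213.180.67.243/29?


IP:   11010101.10110100.01000011.11110011
Mask: 11111111.11111111.11111111.11111000
AND operation:
Net:  11010101.10110100.01000011.11110000
Network: 213.180.67.240/29


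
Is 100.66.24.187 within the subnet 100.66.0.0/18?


Subnet network: 100.66.0.0
Test IP AND mask: 100.66.0.0
Yes, 100.66.24.187 is in 100.66.0.0/18


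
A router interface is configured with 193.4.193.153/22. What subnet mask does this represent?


/22 means 22 network bits, 10 host bits
Binary: 11111111111111111111110000000000
Mask: 255.255.252.0


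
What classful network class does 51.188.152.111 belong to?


First octet: 51
Binary: 00110011
0xxxxxxx -> Class A (1-126)
Class A, default mask 255.0.0.0 (/8)


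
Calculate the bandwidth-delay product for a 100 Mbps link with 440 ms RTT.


BDP = bandwidth * RTT
= 100 Mbps * 440 ms
= 100 * 1e6 * 440 / 1000 bits
= 44000000 bits
= 5500000 bytes
= 5371.0938 KB
BDP = 44000000 bits (5500000 bytes)


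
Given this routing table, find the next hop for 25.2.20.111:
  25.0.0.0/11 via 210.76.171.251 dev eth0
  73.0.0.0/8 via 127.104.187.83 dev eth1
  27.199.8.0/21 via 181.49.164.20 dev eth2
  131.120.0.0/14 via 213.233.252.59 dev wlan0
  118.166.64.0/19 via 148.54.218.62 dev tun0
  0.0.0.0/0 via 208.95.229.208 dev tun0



Longest prefix match for 25.2.20.111:
  /11 25.0.0.0: MATCH
  /8 73.0.0.0: no
  /21 27.199.8.0: no
  /14 131.120.0.0: no
  /19 118.166.64.0: no
  /0 0.0.0.0: MATCH
Selected: next-hop 210.76.171.251 via eth0 (matched /11)


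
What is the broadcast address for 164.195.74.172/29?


Network: 164.195.74.168/29
Host bits = 3
Set all host bits to 1:
Broadcast: 164.195.74.175


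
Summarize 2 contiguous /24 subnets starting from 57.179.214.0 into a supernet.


Original prefix: /24
Number of subnets: 2 = 2^1
New prefix = 24 - 1 = 23
Supernet: 57.179.214.0/23


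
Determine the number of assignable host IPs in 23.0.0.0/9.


Host bits = 32 - 9 = 23
Total addresses = 2^23 = 8388608
Usable = total - 2 (network and broadcast)
Usable hosts: 8388606


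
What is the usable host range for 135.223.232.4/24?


Network: 135.223.232.0
Broadcast: 135.223.232.255
First usable = network + 1
Last usable = broadcast - 1
Range: 135.223.232.1 to 135.223.232.254


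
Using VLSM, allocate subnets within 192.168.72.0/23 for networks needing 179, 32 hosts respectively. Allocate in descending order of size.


179 hosts -> /24 (254 usable): 192.168.72.0/24
32 hosts -> /26 (62 usable): 192.168.73.0/26
Allocation: 192.168.72.0/24 (179 hosts, 254 usable); 192.168.73.0/26 (32 hosts, 62 usable)


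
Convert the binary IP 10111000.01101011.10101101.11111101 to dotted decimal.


10111000 = 184
01101011 = 107
10101101 = 173
11111101 = 253
IP: 184.107.173.253


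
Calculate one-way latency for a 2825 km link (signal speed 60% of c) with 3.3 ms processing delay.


Speed = 0.6 * 3e5 km/s = 180000 km/s
Propagation delay = 2825 / 180000 = 0.0157 s = 15.6944 ms
Processing delay = 3.3 ms
Total one-way latency = 18.9944 ms


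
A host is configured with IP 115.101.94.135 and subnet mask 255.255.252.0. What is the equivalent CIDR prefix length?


Binary: 11111111.11111111.11111100.00000000
Count leading 1s
Prefix: /22


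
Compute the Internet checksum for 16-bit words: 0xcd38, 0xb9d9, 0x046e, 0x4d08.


Sum all words (with carry folding):
+ 0xcd38 = 0xcd38
+ 0xb9d9 = 0x8712
+ 0x046e = 0x8b80
+ 0x4d08 = 0xd888
One's complement: ~0xd888
Checksum = 0x2777


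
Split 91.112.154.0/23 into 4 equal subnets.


New prefix = 23 + 2 = 25
Each subnet has 128 addresses
  91.112.154.0/25
  91.112.154.128/25
  91.112.155.0/25
  91.112.155.128/25
Subnets: 91.112.154.0/25, 91.112.154.128/25, 91.112.155.0/25, 91.112.155.128/25


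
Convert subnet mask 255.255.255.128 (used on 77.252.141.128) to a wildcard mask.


Subnet mask: 255.255.255.128
Wildcard = 255.255.255.255 - subnet mask
255 - 255 = 0
255 - 255 = 0
255 - 255 = 0
255 - 128 = 127
Wildcard: 0.0.0.127


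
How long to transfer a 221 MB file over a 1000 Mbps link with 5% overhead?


Effective throughput = 1000 * (1 - 5/100) = 950 Mbps
File size in Mb = 221 * 8 = 1768 Mb
Time = 1768 / 950
Time = 1.8611 seconds


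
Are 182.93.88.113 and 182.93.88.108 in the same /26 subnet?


Mask: 255.255.255.192
182.93.88.113 AND mask = 182.93.88.64
182.93.88.108 AND mask = 182.93.88.64
Yes, same subnet (182.93.88.64)


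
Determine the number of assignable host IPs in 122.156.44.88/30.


Host bits = 32 - 30 = 2
Total addresses = 2^2 = 4
Usable = total - 2 (network and broadcast)
Usable hosts: 2


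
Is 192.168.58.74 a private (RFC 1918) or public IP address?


RFC 1918 private ranges:
  10.0.0.0/8 (10.0.0.0 - 10.255.255.255)
  172.16.0.0/12 (172.16.0.0 - 172.31.255.255)
  192.168.0.0/16 (192.168.0.0 - 192.168.255.255)
Private (in 192.168.0.0/16)


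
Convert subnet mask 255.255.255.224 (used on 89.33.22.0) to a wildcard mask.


Subnet mask: 255.255.255.224
Wildcard = 255.255.255.255 - subnet mask
255 - 255 = 0
255 - 255 = 0
255 - 255 = 0
255 - 224 = 31
Wildcard: 0.0.0.31
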